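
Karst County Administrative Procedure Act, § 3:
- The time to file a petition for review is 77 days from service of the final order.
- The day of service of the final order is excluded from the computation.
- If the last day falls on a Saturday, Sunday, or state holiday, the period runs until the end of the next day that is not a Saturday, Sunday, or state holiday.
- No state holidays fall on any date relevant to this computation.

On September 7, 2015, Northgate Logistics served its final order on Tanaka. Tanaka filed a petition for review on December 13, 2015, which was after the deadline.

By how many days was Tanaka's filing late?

77 days after September 7, 2015 is November 23, 2015.
November 23, 2015 is a Monday and not a state holiday, so no extension applies.
The deadline is November 23, 2015; from November 23, 2015 to December 13, 2015 is 20 days.

20 days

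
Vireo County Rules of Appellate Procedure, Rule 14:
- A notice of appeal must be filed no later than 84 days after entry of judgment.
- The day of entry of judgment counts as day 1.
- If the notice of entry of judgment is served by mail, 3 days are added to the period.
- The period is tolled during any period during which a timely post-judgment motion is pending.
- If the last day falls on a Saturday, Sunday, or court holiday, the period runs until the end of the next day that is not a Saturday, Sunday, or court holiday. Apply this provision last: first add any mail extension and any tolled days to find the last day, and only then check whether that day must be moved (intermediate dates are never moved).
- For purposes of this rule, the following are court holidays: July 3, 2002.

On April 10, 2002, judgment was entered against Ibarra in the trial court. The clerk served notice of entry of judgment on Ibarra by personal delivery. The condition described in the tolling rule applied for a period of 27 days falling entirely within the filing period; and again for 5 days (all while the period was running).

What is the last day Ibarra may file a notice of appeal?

August 5, 2002

Counting April 10, 2002 as day 1, day 84 is July 2, 2002.
Service was not by mail, so no mail extension applies.
Tolling adds 27 days: July 2, 2002 + 27 days = July 29, 2002.
Tolling adds 5 days: July 29, 2002 + 5 days = August 3, 2002.
August 3, 2002 is Saturday; August 4, 2002 is Sunday. The next qualifying day is August 5, 2002.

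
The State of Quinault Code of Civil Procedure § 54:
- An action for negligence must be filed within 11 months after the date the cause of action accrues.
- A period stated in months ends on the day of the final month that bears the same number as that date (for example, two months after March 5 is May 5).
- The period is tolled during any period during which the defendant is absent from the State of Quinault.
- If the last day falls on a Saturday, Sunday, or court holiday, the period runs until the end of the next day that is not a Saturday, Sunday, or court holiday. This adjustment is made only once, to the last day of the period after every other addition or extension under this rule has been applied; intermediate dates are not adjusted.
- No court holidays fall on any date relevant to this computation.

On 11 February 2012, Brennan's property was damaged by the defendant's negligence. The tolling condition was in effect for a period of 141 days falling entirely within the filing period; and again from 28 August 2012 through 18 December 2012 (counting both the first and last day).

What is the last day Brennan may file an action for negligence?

11 months after 11 February 2012 is January 11, 2013.
Tolling adds 141 days: January 11, 2013 + 141 days = June 1, 2013.
From August 28, 2012 through December 18, 2012 inclusive is 113 days; tolling adds 113 days: June 1, 2013 + 113 days = September 22, 2013.
September 22, 2013 is Sunday. The next qualifying day is September 23, 2013.

September 23, 2013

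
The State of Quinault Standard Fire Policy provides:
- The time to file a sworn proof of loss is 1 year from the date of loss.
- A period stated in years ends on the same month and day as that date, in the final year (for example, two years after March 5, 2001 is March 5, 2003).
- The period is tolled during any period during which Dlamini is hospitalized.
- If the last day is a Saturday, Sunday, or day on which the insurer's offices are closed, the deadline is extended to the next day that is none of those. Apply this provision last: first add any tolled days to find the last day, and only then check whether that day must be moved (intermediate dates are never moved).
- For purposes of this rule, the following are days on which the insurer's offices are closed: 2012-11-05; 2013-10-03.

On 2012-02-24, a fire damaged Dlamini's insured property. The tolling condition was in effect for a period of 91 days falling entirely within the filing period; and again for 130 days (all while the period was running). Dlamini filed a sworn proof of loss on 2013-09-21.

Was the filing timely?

1 year after 2012-02-24 is February 24, 2013.
Tolling adds 91 days: February 24, 2013 + 91 days = May 26, 2013.
Tolling adds 130 days: May 26, 2013 + 130 days = October 3, 2013.
October 3, 2013 is a listed holiday. The next qualifying day is October 4, 2013.
The deadline is October 4, 2013; the filing on September 21, 2013 is on or before that date.

Yes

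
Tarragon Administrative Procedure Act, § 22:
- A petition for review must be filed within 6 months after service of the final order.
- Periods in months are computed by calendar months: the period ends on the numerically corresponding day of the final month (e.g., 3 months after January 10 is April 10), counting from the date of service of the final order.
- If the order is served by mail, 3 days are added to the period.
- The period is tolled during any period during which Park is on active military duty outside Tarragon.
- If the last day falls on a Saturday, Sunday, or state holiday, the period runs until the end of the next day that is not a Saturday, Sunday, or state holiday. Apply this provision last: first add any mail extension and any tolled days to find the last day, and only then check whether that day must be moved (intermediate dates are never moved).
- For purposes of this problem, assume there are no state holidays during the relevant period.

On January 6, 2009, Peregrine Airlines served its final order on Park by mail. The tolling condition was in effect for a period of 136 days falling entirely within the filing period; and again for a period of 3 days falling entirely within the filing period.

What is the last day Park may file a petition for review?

November 25, 2009

6 months after January 6, 2009 is July 6, 2009.
Service was by mail, adding 3 days: July 6, 2009 + 3 days = July 9, 2009.
Tolling adds 136 days: July 9, 2009 + 136 days = November 22, 2009.
Tolling adds 3 days: November 22, 2009 + 3 days = November 25, 2009.
November 25, 2009 is a Wednesday and not a state holiday, so no extension applies.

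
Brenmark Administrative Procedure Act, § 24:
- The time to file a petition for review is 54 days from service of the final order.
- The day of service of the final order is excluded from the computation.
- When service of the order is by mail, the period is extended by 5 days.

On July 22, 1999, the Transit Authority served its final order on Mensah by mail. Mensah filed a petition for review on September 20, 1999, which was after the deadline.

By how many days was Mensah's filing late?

54 days after July 22, 1999 is September 14, 1999.
Service was by mail, adding 5 days: September 14, 1999 + 5 days = September 19, 1999.
The deadline is September 19, 1999; from September 19, 1999 to September 20, 1999 is 1 days.

1 day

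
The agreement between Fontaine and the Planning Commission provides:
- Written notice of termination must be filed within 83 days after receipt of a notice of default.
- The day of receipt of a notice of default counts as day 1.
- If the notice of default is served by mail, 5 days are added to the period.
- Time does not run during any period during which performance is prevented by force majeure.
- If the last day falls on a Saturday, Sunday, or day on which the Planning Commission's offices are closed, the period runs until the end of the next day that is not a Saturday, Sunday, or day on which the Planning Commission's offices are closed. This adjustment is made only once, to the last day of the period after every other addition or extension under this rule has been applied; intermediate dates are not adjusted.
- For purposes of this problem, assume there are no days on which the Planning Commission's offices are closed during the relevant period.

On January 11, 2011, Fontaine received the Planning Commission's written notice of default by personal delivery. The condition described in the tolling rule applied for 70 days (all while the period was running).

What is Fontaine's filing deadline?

June 13, 2011

Counting January 11, 2011 as day 1, day 83 is April 3, 2011.
Service was not by mail, so no mail extension applies.
Tolling adds 70 days: April 3, 2011 + 70 days = June 12, 2011.
June 12, 2011 is Sunday. The next qualifying day is June 13, 2011.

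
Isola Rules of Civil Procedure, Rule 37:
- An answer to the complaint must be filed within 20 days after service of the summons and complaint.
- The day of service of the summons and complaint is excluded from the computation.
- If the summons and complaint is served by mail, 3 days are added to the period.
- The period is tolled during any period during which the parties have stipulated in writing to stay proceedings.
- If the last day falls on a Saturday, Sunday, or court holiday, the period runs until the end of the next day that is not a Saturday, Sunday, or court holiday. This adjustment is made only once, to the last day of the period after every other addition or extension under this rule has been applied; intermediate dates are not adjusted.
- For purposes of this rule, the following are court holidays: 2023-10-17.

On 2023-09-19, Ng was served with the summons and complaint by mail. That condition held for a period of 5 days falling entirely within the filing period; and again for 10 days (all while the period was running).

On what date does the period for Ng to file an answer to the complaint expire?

October 27, 2023

20 days after 2023-09-19 is October 9, 2023.
Service was by mail, adding 3 days: October 9, 2023 + 3 days = October 12, 2023.
Tolling adds 5 days: October 12, 2023 + 5 days = October 17, 2023.
Tolling adds 10 days: October 17, 2023 + 10 days = October 27, 2023.
October 27, 2023 is a Friday and not a court holiday, so no extension applies.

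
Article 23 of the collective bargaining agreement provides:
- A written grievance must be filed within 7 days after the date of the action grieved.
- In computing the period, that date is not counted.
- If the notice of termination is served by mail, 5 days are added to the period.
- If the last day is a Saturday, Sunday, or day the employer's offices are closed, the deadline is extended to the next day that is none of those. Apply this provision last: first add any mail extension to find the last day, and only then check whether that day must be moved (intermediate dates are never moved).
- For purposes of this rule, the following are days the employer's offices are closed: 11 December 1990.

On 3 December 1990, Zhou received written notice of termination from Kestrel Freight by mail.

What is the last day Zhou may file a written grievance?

December 17, 1990

7 days after 3 December 1990 is December 10, 1990.
Service was by mail, adding 5 days: December 10, 1990 + 5 days = December 15, 1990.
December 15, 1990 is Saturday; December 16, 1990 is Sunday. The next qualifying day is December 17, 1990.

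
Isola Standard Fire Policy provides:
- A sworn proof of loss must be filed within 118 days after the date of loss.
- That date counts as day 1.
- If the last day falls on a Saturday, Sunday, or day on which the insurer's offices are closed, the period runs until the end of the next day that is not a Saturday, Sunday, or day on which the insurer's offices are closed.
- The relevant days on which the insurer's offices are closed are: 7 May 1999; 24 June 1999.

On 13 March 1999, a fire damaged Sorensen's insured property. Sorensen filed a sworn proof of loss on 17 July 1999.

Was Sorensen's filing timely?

Counting 13 March 1999 as day 1, day 118 is July 8, 1999.
July 8, 1999 is a Thursday and not a day on which the insurer's offices are closed, so no extension applies.
The deadline is July 8, 1999; the filing on July 17, 1999 is after that date.

No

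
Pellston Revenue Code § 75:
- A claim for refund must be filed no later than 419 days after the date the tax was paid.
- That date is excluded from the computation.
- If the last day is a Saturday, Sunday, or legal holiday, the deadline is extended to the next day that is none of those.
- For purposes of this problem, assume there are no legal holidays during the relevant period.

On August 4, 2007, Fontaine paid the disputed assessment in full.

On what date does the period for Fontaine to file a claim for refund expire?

September 26, 2008

419 days after August 4, 2007 is September 26, 2008.
September 26, 2008 is a Friday and not a legal holiday, so no extension applies.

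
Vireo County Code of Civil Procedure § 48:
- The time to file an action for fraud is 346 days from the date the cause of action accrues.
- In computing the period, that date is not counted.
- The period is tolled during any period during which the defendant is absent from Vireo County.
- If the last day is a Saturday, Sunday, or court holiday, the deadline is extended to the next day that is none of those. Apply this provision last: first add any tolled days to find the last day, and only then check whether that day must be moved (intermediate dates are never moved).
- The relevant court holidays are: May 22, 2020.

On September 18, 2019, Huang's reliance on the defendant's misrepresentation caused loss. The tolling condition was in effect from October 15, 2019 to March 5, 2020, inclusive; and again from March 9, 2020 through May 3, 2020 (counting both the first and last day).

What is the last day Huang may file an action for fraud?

346 days after September 18, 2019 is August 29, 2020.
From October 15, 2019 through March 5, 2020 inclusive is 143 days; tolling adds 143 days: August 29, 2020 + 143 days = January 19, 2021.
From March 9, 2020 through May 3, 2020 inclusive is 56 days; tolling adds 56 days: January 19, 2021 + 56 days = March 16, 2021.
March 16, 2021 is a Tuesday and not a court holiday, so no extension applies.

March 16, 2021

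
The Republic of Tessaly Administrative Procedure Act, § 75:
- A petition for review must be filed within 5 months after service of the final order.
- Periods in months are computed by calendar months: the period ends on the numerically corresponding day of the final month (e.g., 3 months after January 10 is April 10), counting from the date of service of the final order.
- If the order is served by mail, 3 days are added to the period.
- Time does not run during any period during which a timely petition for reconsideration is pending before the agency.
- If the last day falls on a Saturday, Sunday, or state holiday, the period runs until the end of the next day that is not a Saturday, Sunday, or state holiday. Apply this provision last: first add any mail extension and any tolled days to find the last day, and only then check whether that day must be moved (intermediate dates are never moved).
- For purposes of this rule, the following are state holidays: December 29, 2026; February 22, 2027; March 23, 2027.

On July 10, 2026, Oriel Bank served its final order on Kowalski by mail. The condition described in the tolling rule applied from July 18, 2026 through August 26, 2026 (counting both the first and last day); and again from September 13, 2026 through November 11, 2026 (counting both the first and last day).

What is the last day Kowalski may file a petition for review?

March 24, 2027

5 months after July 10, 2026 is December 10, 2026.
Service was by mail, adding 3 days: December 10, 2026 + 3 days = December 13, 2026.
From July 18, 2026 through August 26, 2026 inclusive is 40 days; tolling adds 40 days: December 13, 2026 + 40 days = January 22, 2027.
From September 13, 2026 through November 11, 2026 inclusive is 60 days; tolling adds 60 days: January 22, 2027 + 60 days = March 23, 2027.
March 23, 2027 is a listed holiday. The next qualifying day is March 24, 2027.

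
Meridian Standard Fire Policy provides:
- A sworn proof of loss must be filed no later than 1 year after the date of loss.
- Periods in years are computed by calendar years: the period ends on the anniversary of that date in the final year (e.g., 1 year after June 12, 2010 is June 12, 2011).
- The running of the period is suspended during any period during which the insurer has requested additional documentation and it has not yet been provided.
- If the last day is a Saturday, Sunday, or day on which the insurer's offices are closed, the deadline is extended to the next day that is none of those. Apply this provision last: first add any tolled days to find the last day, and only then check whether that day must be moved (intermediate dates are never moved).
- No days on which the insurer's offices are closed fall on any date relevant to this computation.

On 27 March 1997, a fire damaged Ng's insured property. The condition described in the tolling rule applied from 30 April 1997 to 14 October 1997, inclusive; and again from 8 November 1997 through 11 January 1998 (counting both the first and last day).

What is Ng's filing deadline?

1 year after 27 March 1997 is March 27, 1998.
From April 30, 1997 through October 14, 1997 inclusive is 168 days; tolling adds 168 days: March 27, 1998 + 168 days = September 11, 1998.
From November 8, 1997 through January 11, 1998 inclusive is 65 days; tolling adds 65 days: September 11, 1998 + 65 days = November 15, 1998.
November 15, 1998 is Sunday. The next qualifying day is November 16, 1998.

November 16, 1998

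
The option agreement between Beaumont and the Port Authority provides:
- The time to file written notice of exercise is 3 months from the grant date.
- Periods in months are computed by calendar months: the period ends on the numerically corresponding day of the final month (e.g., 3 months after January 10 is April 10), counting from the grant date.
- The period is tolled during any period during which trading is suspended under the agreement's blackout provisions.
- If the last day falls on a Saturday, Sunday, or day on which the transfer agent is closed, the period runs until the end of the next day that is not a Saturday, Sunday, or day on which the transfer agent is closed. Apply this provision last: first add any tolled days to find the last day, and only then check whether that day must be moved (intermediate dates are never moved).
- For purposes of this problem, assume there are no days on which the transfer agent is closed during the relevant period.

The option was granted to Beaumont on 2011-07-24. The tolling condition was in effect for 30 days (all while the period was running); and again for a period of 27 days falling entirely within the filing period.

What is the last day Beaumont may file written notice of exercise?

December 20, 2011

3 months after 2011-07-24 is October 24, 2011.
Tolling adds 30 days: October 24, 2011 + 30 days = November 23, 2011.
Tolling adds 27 days: November 23, 2011 + 27 days = December 20, 2011.
December 20, 2011 is a Tuesday and not a day on which the transfer agent is closed, so no extension applies.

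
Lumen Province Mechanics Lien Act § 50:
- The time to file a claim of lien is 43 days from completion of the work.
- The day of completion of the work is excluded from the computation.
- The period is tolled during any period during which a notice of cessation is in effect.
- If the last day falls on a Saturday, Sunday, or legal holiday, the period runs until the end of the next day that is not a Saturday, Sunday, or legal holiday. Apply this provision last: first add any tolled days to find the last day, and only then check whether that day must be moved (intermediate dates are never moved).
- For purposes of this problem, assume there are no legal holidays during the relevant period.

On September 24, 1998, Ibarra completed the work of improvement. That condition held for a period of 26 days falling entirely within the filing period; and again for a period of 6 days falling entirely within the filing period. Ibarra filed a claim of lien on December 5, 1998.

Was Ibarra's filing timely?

Yes

43 days after September 24, 1998 is November 6, 1998.
Tolling adds 26 days: November 6, 1998 + 26 days = December 2, 1998.
Tolling adds 6 days: December 2, 1998 + 6 days = December 8, 1998.
December 8, 1998 is a Tuesday and not a legal holiday, so no extension applies.
The deadline is December 8, 1998; the filing on December 5, 1998 is on or before that date.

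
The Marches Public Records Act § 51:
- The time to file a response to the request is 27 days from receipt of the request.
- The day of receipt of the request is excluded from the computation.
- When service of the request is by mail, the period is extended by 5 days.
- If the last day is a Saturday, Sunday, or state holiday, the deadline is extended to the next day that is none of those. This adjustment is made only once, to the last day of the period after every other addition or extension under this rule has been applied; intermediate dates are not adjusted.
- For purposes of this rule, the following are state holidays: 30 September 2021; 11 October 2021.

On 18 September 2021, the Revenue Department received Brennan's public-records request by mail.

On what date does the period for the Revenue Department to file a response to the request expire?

27 days after 18 September 2021 is October 15, 2021.
Service was by mail, adding 5 days: October 15, 2021 + 5 days = October 20, 2021.
October 20, 2021 is a Wednesday and not a state holiday, so no extension applies.

October 20, 2021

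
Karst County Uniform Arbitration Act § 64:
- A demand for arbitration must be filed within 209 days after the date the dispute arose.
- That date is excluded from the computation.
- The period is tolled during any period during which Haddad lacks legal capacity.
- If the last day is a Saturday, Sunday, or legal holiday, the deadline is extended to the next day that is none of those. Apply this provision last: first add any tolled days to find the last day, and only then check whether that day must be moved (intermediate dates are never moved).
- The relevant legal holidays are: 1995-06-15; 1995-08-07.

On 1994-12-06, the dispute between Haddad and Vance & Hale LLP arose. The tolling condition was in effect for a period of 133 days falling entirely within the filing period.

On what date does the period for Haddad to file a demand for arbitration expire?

November 13, 1995

209 days after 1994-12-06 is July 3, 1995.
Tolling adds 133 days: July 3, 1995 + 133 days = November 13, 1995.
November 13, 1995 is a Monday and not a legal holiday, so no extension applies.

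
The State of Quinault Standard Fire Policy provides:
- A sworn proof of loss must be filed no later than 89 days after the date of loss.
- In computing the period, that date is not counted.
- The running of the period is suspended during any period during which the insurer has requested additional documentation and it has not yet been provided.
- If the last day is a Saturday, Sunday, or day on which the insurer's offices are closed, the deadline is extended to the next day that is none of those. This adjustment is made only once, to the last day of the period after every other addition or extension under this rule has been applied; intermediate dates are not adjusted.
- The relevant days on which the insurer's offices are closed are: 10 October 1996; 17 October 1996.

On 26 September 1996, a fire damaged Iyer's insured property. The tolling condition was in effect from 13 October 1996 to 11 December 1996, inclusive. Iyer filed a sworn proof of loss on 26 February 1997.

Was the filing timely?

No

89 days after 26 September 1996 is December 24, 1996.
From October 13, 1996 through December 11, 1996 inclusive is 60 days; tolling adds 60 days: December 24, 1996 + 60 days = February 22, 1997.
February 22, 1997 is Saturday; February 23, 1997 is Sunday. The next qualifying day is February 24, 1997.
The deadline is February 24, 1997; the filing on February 26, 1997 is after that date.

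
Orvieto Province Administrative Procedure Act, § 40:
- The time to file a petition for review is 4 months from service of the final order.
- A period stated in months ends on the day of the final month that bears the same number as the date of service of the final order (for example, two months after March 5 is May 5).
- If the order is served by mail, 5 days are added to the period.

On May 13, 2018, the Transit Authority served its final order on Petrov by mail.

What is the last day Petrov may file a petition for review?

September 18, 2018

4 months after May 13, 2018 is September 13, 2018.
Service was by mail, adding 5 days: September 13, 2018 + 5 days = September 18, 2018.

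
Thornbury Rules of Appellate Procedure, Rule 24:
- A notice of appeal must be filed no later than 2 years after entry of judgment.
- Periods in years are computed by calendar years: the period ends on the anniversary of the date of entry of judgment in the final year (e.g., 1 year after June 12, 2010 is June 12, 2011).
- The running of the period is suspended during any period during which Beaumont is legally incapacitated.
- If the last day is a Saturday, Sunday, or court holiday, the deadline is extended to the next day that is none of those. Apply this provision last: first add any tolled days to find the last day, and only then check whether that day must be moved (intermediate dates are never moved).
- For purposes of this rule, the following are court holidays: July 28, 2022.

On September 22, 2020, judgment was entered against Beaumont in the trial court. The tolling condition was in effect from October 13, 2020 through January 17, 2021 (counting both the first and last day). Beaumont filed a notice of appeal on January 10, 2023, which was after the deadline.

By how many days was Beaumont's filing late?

2 years after September 22, 2020 is September 22, 2022.
From October 13, 2020 through January 17, 2021 inclusive is 97 days; tolling adds 97 days: September 22, 2022 + 97 days = December 28, 2022.
December 28, 2022 is a Wednesday and not a court holiday, so no extension applies.
The deadline is December 28, 2022; from December 28, 2022 to January 10, 2023 is 13 days.

13 days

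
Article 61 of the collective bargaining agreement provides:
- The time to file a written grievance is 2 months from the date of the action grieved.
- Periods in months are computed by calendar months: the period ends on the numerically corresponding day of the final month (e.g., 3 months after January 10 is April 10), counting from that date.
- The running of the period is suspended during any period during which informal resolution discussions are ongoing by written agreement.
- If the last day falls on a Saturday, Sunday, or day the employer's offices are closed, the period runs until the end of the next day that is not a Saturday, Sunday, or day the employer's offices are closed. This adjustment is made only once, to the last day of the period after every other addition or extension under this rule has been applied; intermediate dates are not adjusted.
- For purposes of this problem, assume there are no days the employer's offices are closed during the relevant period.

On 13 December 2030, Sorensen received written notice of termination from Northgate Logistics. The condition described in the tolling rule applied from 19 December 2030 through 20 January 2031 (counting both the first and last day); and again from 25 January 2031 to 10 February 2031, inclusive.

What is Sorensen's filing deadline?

2 months after 13 December 2030 is February 13, 2031.
From December 19, 2030 through January 20, 2031 inclusive is 33 days; tolling adds 33 days: February 13, 2031 + 33 days = March 18, 2031.
From January 25, 2031 through February 10, 2031 inclusive is 17 days; tolling adds 17 days: March 18, 2031 + 17 days = April 4, 2031.
April 4, 2031 is a Friday and not a day the employer's offices are closed, so no extension applies.

April 4, 2031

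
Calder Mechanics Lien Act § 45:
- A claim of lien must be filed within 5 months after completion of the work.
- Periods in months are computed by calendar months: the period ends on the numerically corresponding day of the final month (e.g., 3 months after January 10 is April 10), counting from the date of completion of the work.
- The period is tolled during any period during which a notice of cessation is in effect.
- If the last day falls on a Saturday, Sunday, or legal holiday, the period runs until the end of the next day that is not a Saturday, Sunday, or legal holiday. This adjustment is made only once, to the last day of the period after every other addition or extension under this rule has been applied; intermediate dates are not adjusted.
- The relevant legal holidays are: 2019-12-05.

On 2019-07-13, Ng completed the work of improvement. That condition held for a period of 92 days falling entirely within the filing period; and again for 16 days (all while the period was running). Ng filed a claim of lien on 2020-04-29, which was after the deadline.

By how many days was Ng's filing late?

5 months after 2019-07-13 is December 13, 2019.
Tolling adds 92 days: December 13, 2019 + 92 days = March 14, 2020.
Tolling adds 16 days: March 14, 2020 + 16 days = March 30, 2020.
March 30, 2020 is a Monday and not a legal holiday, so no extension applies.
The deadline is March 30, 2020; from March 30, 2020 to April 29, 2020 is 30 days.

30 days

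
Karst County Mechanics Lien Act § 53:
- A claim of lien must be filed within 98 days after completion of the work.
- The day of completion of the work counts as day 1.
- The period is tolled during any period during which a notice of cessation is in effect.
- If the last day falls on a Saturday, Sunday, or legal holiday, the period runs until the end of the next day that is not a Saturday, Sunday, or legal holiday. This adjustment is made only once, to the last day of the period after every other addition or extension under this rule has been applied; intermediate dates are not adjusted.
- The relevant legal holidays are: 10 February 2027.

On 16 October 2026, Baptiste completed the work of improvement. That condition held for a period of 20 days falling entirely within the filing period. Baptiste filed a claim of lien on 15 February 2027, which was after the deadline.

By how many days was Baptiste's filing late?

Counting 16 October 2026 as day 1, day 98 is January 21, 2027.
Tolling adds 20 days: January 21, 2027 + 20 days = February 10, 2027.
February 10, 2027 is a listed holiday. The next qualifying day is February 11, 2027.
The deadline is February 11, 2027; from February 11, 2027 to February 15, 2027 is 4 days.

4 days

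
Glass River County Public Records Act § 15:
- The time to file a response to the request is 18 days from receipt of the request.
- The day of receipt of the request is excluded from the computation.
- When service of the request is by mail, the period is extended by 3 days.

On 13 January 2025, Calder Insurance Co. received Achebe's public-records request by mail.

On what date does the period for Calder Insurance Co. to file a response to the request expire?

February 3, 2025

18 days after 13 January 2025 is January 31, 2025.
Service was by mail, adding 3 days: January 31, 2025 + 3 days = February 3, 2025.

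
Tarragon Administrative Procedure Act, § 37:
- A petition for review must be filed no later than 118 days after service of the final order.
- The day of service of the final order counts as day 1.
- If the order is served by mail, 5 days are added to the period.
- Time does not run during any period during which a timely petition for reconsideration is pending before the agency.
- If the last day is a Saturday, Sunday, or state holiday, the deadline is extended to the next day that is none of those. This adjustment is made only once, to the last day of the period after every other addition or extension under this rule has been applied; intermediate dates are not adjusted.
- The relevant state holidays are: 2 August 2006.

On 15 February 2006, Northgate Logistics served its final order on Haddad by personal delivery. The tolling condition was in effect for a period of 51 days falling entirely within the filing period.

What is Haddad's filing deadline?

Counting 15 February 2006 as day 1, day 118 is June 12, 2006.
Service was not by mail, so no mail extension applies.
Tolling adds 51 days: June 12, 2006 + 51 days = August 2, 2006.
August 2, 2006 is a listed holiday. The next qualifying day is August 3, 2006.

August 3, 2006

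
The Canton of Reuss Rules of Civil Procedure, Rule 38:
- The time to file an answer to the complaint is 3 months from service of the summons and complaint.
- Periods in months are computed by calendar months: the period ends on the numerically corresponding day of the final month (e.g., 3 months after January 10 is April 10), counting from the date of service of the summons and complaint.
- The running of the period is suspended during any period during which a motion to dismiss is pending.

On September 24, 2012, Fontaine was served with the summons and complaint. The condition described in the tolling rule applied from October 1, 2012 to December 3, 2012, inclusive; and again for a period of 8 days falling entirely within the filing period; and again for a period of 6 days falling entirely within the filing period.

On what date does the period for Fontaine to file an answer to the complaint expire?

3 months after September 24, 2012 is December 24, 2012.
From October 1, 2012 through December 3, 2012 inclusive is 64 days; tolling adds 64 days: December 24, 2012 + 64 days = February 26, 2013.
Tolling adds 8 days: February 26, 2013 + 8 days = March 6, 2013.
Tolling adds 6 days: March 6, 2013 + 6 days = March 12, 2013.

March 12, 2013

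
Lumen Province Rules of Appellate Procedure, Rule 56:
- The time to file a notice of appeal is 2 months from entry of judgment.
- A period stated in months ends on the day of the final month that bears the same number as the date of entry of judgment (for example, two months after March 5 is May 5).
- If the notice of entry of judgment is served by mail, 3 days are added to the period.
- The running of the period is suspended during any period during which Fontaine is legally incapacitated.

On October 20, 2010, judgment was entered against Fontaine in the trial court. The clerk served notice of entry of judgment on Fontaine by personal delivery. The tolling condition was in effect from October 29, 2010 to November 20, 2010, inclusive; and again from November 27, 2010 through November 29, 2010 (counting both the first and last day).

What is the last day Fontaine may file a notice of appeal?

January 15, 2011

2 months after October 20, 2010 is December 20, 2010.
Service was not by mail, so no mail extension applies.
From October 29, 2010 through November 20, 2010 inclusive is 23 days; tolling adds 23 days: December 20, 2010 + 23 days = January 12, 2011.
From November 27, 2010 through November 29, 2010 inclusive is 3 days; tolling adds 3 days: January 12, 2011 + 3 days = January 15, 2011.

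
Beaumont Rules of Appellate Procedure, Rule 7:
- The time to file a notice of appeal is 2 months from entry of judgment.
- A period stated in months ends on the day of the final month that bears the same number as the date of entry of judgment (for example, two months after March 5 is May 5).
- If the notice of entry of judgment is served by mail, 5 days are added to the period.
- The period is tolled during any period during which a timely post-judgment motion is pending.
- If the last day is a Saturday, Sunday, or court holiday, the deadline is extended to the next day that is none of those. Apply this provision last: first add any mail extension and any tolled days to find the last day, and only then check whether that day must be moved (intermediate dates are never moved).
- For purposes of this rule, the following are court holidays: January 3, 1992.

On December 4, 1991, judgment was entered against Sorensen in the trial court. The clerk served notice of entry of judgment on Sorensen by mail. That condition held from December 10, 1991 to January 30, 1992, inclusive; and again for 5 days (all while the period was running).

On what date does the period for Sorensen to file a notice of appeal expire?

2 months after December 4, 1991 is February 4, 1992.
Service was by mail, adding 5 days: February 4, 1992 + 5 days = February 9, 1992.
From December 10, 1991 through January 30, 1992 inclusive is 52 days; tolling adds 52 days: February 9, 1992 + 52 days = April 1, 1992.
Tolling adds 5 days: April 1, 1992 + 5 days = April 6, 1992.
April 6, 1992 is a Monday and not a court holiday, so no extension applies.

April 6, 1992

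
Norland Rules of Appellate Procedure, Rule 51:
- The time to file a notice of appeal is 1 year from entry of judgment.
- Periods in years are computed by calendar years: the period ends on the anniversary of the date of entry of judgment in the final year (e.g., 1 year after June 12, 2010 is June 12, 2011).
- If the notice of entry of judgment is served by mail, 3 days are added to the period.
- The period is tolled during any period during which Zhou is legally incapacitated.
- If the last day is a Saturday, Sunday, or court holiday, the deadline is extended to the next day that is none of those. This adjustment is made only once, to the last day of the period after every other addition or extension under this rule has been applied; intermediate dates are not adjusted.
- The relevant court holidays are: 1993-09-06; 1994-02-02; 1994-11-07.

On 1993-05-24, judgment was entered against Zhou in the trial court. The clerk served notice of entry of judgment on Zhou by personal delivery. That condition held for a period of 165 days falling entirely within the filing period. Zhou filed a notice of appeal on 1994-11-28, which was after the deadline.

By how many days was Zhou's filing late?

1 year after 1993-05-24 is May 24, 1994.
Service was not by mail, so no mail extension applies.
Tolling adds 165 days: May 24, 1994 + 165 days = November 5, 1994.
November 5, 1994 is Saturday; November 6, 1994 is Sunday; November 7, 1994 is a listed holiday. The next qualifying day is November 8, 1994.
The deadline is November 8, 1994; from November 8, 1994 to November 28, 1994 is 20 days.

20 days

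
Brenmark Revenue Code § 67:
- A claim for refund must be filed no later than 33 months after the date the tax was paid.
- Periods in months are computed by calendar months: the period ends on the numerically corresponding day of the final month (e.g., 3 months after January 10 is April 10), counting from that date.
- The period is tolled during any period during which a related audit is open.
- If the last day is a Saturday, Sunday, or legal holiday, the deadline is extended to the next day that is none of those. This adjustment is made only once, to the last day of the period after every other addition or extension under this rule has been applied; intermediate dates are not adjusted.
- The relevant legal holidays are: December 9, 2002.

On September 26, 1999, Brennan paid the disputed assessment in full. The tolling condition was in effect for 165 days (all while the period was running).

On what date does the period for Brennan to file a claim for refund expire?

December 10, 2002

33 months after September 26, 1999 is June 26, 2002.
Tolling adds 165 days: June 26, 2002 + 165 days = December 8, 2002.
December 8, 2002 is Sunday; December 9, 2002 is a listed holiday. The next qualifying day is December 10, 2002.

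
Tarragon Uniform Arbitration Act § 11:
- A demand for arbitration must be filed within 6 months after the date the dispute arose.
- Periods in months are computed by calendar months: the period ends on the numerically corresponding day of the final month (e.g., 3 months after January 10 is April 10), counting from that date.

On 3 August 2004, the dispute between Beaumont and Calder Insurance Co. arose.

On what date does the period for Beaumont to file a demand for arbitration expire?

6 months after 3 August 2004 is February 3, 2005.

February 3, 2005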